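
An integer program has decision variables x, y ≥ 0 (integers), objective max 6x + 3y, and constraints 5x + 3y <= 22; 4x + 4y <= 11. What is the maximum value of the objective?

12

Relaxing integrality, the LP optimum is 16.50 at (x,y) = (2.75, 0), which is not an integer point.
(x,y)=(2,0) is feasible, giving 12.
(x,y)=(1,1) is feasible, giving 9.
(x,y)=(1,0) is feasible, giving 6.
The best lattice point is (2,0), giving 12.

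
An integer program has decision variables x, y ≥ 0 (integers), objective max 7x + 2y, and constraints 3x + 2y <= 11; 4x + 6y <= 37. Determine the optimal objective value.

23

Relaxing integrality, the LP optimum is 25.67 at (x,y) = (3.67, 0), which is not an integer point.
(x,y)=(3,1): 3·3+2·1=11≤11, 4·3+6·1=18≤37, objective 23.
(x,y)=(3,0): 3·3+2·0=9≤11, 4·3+6·0=12≤37, objective 21.
(x,y)=(2,2): 3·2+2·2=10≤11, 4·2+6·2=20≤37, objective 18.
No feasible integer point exceeds 23.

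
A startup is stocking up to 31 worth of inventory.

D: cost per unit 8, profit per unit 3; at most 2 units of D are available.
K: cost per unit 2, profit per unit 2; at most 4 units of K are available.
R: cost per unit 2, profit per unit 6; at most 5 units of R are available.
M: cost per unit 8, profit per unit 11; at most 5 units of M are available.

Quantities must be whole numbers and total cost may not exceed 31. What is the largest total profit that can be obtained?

2×K, 5×R, and 2×M: cost 30 ≤ 31, profit 2·2 + 5·6 + 2·11 = 56.
1×K, 5×R, and 2×M: cost 28 ≤ 31, profit 1·2 + 5·6 + 2·11 = 54.
Best is 56.

56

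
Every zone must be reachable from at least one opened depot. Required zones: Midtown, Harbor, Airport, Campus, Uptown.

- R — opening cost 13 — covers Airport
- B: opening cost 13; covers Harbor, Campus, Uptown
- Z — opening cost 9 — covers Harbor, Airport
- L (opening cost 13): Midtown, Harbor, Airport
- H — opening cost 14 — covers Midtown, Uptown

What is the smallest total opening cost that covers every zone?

26

This is a weighted set-cover instance.
Choose B and L: together they cover Midtown, Harbor, Airport, Campus, Uptown — every zone.
Total opening cost: 13 + 13 = 26.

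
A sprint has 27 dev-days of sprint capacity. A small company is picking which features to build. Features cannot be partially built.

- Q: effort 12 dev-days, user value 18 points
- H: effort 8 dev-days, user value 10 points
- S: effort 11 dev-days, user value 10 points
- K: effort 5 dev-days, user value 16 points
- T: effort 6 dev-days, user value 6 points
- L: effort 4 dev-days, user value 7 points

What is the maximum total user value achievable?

This is an integer program with binary decision variables.
Allowing fractional choices, the relaxed optimum would be about 48.5, but features are indivisible.
Q + K + T + L: effort 12 + 5 + 6 + 4 = 27 ≤ 27, user value 18 + 16 + 6 + 7 = 47.
Q + H + K: effort 12 + 8 + 5 = 25 ≤ 27, user value 18 + 10 + 16 = 44.
Q + K + L: effort 12 + 5 + 4 = 21 ≤ 27, user value 18 + 16 + 7 = 41.
Best is Q, K, T, and L with total user value 47.

47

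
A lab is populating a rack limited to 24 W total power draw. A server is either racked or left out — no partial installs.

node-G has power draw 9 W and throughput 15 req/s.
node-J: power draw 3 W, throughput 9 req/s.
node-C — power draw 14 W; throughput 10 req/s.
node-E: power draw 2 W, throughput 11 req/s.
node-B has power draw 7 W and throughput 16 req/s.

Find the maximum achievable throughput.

node-G + node-J + node-E + node-B: power draw 9 + 3 + 2 + 7 = 21 ≤ 24, throughput 15 + 9 + 11 + 16 = 51.
node-G + node-E + node-B: power draw 9 + 2 + 7 = 18 ≤ 24, throughput 15 + 11 + 16 = 42.
node-G + node-J + node-B: power draw 9 + 3 + 7 = 19 ≤ 24, throughput 15 + 9 + 16 = 40.
Best is node-G, node-J, node-E, and node-B with total throughput 51.

51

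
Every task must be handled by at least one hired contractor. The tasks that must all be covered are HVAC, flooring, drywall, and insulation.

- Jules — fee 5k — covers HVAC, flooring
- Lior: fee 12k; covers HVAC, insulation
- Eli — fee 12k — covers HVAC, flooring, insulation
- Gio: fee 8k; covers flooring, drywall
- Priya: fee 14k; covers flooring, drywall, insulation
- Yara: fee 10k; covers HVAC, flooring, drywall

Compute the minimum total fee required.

Choose Jules and Priya: together they cover HVAC, flooring, drywall, insulation — every task.
Total fee: 5 + 14 = 19.
No cover costs less than 19.

19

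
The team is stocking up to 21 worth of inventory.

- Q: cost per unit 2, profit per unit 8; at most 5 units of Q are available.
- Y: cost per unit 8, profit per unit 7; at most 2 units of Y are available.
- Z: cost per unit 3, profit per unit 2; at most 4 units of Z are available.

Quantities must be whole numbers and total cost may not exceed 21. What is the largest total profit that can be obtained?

49

This is a bounded integer knapsack.
5×Q, 1×Y, and 1×Z: cost 21 ≤ 21, profit 5·8 + 1·7 + 1·2 = 49.
5×Q and 1×Y: cost 18 ≤ 21, profit 5·8 + 1·7 = 47.
Best is 49.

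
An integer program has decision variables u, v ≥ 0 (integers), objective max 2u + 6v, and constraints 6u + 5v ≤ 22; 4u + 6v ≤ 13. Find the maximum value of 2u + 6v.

The continuous relaxation peaks at (0, 2.17) with value 13.00; rounding to a feasible lattice point costs some objective.
(u,v)=(0,2) is feasible, giving 12.
(u,v)=(1,1) is feasible, giving 8.
The best lattice point is (0,2), giving 12.

12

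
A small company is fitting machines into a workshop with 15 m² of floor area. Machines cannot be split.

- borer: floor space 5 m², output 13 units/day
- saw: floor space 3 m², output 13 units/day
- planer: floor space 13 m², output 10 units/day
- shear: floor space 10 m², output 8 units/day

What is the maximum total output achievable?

Allowing fractional choices, the relaxed optimum would be about 31.6, but machines are indivisible.
saw + shear: floor space 3 + 10 = 13 ≤ 15, output 13 + 8 = 21.
borer + saw: floor space 5 + 3 = 8 ≤ 15, output 13 + 13 = 26.
borer + shear: floor space 5 + 10 = 15 ≤ 15, output 13 + 8 = 21.
Best is borer and saw with total output 26.

26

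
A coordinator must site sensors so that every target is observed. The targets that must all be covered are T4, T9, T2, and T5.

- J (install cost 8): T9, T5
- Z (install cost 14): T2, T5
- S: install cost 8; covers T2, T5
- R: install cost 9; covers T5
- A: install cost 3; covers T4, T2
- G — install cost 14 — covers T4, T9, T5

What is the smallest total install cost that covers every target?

Choose J and A: together they cover T4, T9, T2, T5 — every target.
Total install cost: 8 + 3 = 11.

11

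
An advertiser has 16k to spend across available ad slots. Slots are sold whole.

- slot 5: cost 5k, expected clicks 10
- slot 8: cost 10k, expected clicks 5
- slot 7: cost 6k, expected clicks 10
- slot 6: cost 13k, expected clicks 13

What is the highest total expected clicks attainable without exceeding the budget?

20

This is an integer program with binary decision variables.
slot 5 + slot 8: cost 5 + 10 = 15 ≤ 16, expected clicks 10 + 5 = 15.
slot 5 + slot 7: cost 5 + 6 = 11 ≤ 16, expected clicks 10 + 10 = 20.
slot 8 + slot 7: cost 10 + 6 = 16 ≤ 16, expected clicks 5 + 10 = 15.
Best is slot 5 and slot 7 with total expected clicks 20.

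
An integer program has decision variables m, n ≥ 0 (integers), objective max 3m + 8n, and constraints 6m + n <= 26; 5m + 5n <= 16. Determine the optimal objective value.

(m,n)=(0,3) is feasible, giving 24.
(m,n)=(1,2) is feasible, giving 19.
The best lattice point is (0,3), giving 24.

24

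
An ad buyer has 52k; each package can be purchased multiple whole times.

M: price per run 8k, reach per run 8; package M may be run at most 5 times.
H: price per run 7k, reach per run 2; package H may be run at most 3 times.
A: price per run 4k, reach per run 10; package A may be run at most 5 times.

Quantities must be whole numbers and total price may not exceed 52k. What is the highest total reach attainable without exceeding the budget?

This is a bounded integer knapsack.
3×M, 1×H, and 5×A: price 51 ≤ 52, reach 3·8 + 1·2 + 5·10 = 76.
4×M and 5×A: price 52 ≤ 52, reach 4·8 + 5·10 = 82.
Best is 82.

82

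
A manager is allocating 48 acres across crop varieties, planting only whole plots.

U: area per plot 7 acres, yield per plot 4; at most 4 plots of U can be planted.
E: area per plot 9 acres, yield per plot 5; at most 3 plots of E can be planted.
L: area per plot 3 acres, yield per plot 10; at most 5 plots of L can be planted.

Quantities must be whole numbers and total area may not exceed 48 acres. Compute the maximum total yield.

68

This is a bounded integer knapsack.
Take 2×U, 2×E, and 5×L: area 47 ≤ 48, yield 2·4 + 2·5 + 5·10 = 68.
L has the best ratio (10/3) and is taken to its limit of 5; remaining capacity is filled optimally with the others.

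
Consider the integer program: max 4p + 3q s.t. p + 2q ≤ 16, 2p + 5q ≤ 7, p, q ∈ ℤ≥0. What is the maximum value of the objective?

(p,q)=(3,0): 1·3+2·0=3≤16, 2·3+5·0=6≤7, objective 12.
(p,q)=(2,0): 1·2+2·0=2≤16, 2·2+5·0=4≤7, objective 8.
No feasible integer point exceeds 12.

12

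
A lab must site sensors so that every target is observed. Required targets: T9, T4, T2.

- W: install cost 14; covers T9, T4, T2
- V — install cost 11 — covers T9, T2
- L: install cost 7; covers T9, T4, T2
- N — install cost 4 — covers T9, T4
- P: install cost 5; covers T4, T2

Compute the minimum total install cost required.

L alone covers T9, T4, T2 — every target.
Total install cost: 7.

7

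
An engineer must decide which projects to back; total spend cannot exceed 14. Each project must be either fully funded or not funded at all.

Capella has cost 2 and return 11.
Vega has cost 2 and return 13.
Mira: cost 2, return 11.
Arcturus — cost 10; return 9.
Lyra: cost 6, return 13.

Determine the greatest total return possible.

48

Vega + Mira + Lyra: cost 2 + 2 + 6 = 10 ≤ 14, return 13 + 11 + 13 = 37.
Capella + Vega + Lyra: cost 2 + 2 + 6 = 10 ≤ 14, return 11 + 13 + 13 = 37.
Capella + Vega + Mira + Lyra: cost 2 + 2 + 2 + 6 = 12 ≤ 14, return 11 + 13 + 11 + 13 = 48.
Best is Capella, Vega, Mira, and Lyra with total return 48.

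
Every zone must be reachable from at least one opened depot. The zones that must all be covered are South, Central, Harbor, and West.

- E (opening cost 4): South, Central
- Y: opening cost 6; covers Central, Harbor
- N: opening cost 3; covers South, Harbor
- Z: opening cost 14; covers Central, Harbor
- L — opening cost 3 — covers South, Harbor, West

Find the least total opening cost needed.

Choose E and L: together they cover South, Central, Harbor, West — every zone.
Total opening cost: 4 + 3 = 7.
No cover costs less than 7.

7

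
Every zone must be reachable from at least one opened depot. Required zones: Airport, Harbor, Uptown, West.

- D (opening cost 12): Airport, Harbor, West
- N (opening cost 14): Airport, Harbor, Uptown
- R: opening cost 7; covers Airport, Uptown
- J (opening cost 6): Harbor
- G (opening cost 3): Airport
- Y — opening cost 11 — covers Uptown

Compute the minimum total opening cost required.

The greedy cost-per-new-zone heuristic would pick G, D, and R for 22, but a cheaper cover exists.
Choose D and R: together they cover Airport, Harbor, Uptown, West — every zone.
Total opening cost: 12 + 7 = 19.
No cover costs less than 19.

19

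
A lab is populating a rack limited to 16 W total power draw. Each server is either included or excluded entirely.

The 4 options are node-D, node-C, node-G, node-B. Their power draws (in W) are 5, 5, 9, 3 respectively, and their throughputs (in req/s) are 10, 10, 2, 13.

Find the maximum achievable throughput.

Take node-D, node-C, and node-B: power draw 5 + 5 + 3 = 13 ≤ 16, throughput 10 + 10 + 13 = 33.
No other feasible combination does better.

33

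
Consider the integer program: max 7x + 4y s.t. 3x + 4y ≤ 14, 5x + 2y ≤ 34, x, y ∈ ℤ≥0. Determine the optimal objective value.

(x,y)=(4,0): 3·4+4·0=12≤14, 5·4+2·0=20≤34, objective 28.
(x,y)=(3,1): 3·3+4·1=13≤14, 5·3+2·1=17≤34, objective 25.
(x,y)=(3,0): 3·3+4·0=9≤14, 5·3+2·0=15≤34, objective 21.
Maximum is 28 at (x,y)=(4,0).

28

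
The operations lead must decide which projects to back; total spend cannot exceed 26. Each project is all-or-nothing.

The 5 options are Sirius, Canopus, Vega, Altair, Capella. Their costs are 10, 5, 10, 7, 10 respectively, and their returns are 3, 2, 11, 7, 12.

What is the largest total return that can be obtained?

25

This is a 0-1 knapsack instance.
Vega + Capella: cost 10 + 10 = 20 ≤ 26, return 11 + 12 = 23.
Canopus + Vega + Capella: cost 5 + 10 + 10 = 25 ≤ 26, return 2 + 11 + 12 = 25.
Best is Canopus, Vega, and Capella with total return 25.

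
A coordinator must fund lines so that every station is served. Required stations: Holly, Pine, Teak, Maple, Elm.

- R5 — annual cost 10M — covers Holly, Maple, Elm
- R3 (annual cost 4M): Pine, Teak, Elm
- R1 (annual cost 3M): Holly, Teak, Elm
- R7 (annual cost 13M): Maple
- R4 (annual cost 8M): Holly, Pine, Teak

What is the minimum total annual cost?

The greedy cost-per-new-station heuristic would pick R1, R3, and R5 for 17, but a cheaper cover exists.
Choose R5 and R3: together they cover Holly, Pine, Teak, Maple, Elm — every station.
Total annual cost: 10 + 4 = 14.
No cover costs less than 14.

14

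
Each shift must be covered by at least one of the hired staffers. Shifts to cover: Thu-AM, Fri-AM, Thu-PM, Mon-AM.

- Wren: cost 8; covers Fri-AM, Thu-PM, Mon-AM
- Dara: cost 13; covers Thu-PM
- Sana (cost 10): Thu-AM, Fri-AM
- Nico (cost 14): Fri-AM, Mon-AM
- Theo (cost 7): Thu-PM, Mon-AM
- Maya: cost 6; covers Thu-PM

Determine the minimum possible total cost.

This is an integer covering problem.
Choose Sana and Theo: together they cover Thu-AM, Fri-AM, Thu-PM, Mon-AM — every shift.
Total cost: 10 + 7 = 17.

17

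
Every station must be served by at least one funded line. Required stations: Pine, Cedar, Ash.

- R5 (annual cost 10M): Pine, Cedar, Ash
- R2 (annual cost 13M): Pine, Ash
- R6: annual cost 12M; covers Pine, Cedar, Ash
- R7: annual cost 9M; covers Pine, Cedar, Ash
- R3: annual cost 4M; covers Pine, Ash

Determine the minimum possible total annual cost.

9

R7 alone covers Pine, Cedar, Ash — every station.
Total annual cost: 9.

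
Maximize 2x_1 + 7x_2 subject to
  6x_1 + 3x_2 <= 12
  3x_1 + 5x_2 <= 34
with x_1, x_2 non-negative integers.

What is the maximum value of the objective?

(x_1,x_2)=(0,4) is feasible, giving 28.
(x_1,x_2)=(0,3) is feasible, giving 21.
The best lattice point is (0,4), giving 28.

28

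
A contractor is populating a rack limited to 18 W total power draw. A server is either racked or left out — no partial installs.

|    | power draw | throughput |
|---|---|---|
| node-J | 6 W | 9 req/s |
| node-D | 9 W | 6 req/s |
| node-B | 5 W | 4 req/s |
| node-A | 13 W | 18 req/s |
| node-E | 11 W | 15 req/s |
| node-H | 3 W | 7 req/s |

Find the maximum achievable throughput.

25

Allowing fractional choices, the relaxed optimum would be about 28.5, but servers are indivisible.
node-A + node-H: power draw 13 + 3 = 16 ≤ 18, throughput 18 + 7 = 25.
node-E + node-H: power draw 11 + 3 = 14 ≤ 18, throughput 15 + 7 = 22.
node-J + node-E: power draw 6 + 11 = 17 ≤ 18, throughput 9 + 15 = 24.
Best is node-A and node-H with total throughput 25.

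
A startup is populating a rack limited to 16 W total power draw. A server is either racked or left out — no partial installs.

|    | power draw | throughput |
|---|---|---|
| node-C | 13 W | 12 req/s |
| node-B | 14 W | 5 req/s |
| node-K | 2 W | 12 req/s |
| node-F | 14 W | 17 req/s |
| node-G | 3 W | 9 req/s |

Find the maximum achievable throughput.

29

node-K + node-G: power draw 2 + 3 = 5 ≤ 16, throughput 12 + 9 = 21.
node-C + node-K: power draw 13 + 2 = 15 ≤ 16, throughput 12 + 12 = 24.
node-K + node-F: power draw 2 + 14 = 16 ≤ 16, throughput 12 + 17 = 29.
Best is node-K and node-F with total throughput 29.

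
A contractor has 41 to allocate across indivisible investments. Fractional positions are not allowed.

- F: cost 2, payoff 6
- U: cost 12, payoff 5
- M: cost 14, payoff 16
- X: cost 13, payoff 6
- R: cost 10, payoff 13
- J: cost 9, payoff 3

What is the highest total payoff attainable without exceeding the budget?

This is an integer program with binary decision variables.
F + U + M + R: cost 2 + 12 + 14 + 10 = 38 ≤ 41, payoff 6 + 5 + 16 + 13 = 40.
F + M + X + R: cost 2 + 14 + 13 + 10 = 39 ≤ 41, payoff 6 + 16 + 6 + 13 = 41.
F + M + R + J: cost 2 + 14 + 10 + 9 = 35 ≤ 41, payoff 6 + 16 + 13 + 3 = 38.
Best is F, M, X, and R with total payoff 41.

41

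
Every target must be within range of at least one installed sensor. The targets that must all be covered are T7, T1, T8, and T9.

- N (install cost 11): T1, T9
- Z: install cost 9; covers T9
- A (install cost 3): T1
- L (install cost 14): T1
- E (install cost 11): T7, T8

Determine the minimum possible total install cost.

Choose N and E: together they cover T7, T1, T8, T9 — every target.
Total install cost: 11 + 11 = 22.

22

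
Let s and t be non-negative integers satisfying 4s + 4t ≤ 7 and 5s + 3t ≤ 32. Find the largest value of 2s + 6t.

(s,t)=(0,1): 4·0+4·1=4≤7, 5·0+3·1=3≤32, objective 6.
(s,t)=(1,0): 4·1+4·0=4≤7, 5·1+3·0=5≤32, objective 2.
(s,t)=(0,0): 4·0+4·0=0≤7, 5·0+3·0=0≤32, objective 0.
Maximum is 6 at (s,t)=(0,1).

6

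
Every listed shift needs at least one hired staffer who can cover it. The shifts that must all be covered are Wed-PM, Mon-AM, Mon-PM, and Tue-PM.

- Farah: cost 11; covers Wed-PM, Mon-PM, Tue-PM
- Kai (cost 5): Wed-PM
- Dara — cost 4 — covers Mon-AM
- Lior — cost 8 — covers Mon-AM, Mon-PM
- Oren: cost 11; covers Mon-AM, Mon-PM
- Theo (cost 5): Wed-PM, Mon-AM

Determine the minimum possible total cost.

15

This is an integer covering problem.
The greedy cost-per-new-shift heuristic would pick Theo and Farah for 16, but a cheaper cover exists.
Choose Farah and Dara: together they cover Wed-PM, Mon-AM, Mon-PM, Tue-PM — every shift.
Total cost: 11 + 4 = 15.
No cover costs less than 15.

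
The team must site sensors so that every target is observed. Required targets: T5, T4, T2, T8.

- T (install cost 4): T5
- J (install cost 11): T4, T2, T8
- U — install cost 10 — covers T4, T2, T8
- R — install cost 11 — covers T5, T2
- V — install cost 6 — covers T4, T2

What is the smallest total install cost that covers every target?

14

The greedy cost-per-new-target heuristic would pick V, T, and U for 20, but a cheaper cover exists.
Choose T and U: together they cover T5, T4, T2, T8 — every target.
Total install cost: 4 + 10 = 14.
No cover costs less than 14.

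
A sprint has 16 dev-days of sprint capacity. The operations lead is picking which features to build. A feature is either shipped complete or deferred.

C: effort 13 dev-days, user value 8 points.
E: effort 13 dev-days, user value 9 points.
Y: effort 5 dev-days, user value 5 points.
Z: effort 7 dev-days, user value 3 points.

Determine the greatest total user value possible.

C: effort 13 ≤ 16, user value 8.
Y + Z: effort 5 + 7 = 12 ≤ 16, user value 5 + 3 = 8.
E: effort 13 ≤ 16, user value 9.
Best is E with total user value 9.

9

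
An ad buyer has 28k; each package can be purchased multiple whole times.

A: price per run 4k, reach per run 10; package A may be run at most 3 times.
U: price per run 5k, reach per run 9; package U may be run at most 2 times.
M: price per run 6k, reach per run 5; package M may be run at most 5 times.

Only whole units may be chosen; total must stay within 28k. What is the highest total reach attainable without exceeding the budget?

53

This is a bounded integer knapsack.
Take 3×A, 2×U, and 1×M: price 28 ≤ 28, reach 3·10 + 2·9 + 1·5 = 53.
A has the best ratio (10/4) and is taken to its limit of 3; remaining capacity is filled optimally with the others.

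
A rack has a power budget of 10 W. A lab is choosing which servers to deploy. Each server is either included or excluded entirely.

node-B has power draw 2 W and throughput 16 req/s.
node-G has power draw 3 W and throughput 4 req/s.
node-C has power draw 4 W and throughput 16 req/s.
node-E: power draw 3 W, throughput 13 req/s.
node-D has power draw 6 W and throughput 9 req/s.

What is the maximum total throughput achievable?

45

Allowing fractional choices, the relaxed optimum would be about 46.5, but servers are indivisible.
node-B + node-C + node-E: power draw 2 + 4 + 3 = 9 ≤ 10, throughput 16 + 16 + 13 = 45.
node-B + node-G + node-C: power draw 2 + 3 + 4 = 9 ≤ 10, throughput 16 + 4 + 16 = 36.
Best is node-B, node-C, and node-E with total throughput 45.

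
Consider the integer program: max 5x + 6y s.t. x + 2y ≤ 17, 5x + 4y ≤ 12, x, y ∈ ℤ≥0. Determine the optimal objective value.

18

(x,y)=(0,3): 1·0+2·3=6≤17, 5·0+4·3=12≤12, objective 18.
(x,y)=(0,2): 1·0+2·2=4≤17, 5·0+4·2=8≤12, objective 12.
The best lattice point is (0,3), giving 18.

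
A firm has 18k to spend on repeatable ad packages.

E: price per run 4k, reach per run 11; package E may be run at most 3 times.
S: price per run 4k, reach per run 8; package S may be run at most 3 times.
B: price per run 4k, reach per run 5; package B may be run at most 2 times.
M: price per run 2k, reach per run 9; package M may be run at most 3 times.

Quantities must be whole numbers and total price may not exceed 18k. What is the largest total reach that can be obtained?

This is a bounded integer knapsack.
M has the best ratio (9/2); taking only M gives at most 3×9 = 27 (stopped by the supply cap of 3).
Mixing does better — 3×E and 3×M: price 18 ≤ 18, reach 3·11 + 3·9 = 60.

60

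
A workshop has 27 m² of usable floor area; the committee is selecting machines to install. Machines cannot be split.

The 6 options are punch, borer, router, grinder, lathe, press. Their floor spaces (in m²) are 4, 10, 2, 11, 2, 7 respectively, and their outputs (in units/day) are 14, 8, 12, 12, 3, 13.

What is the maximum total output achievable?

This is an integer program with binary decision variables.
Allowing fractional choices, the relaxed optimum would be about 54.8, but machines are indivisible.
punch + router + grinder + press: floor space 4 + 2 + 11 + 7 = 24 ≤ 27, output 14 + 12 + 12 + 13 = 51.
punch + borer + router + lathe + press: floor space 4 + 10 + 2 + 2 + 7 = 25 ≤ 27, output 14 + 8 + 12 + 3 + 13 = 50.
punch + router + grinder + lathe + press: floor space 4 + 2 + 11 + 2 + 7 = 26 ≤ 27, output 14 + 12 + 12 + 3 + 13 = 54.
Best is punch, router, grinder, lathe, and press with total output 54.

54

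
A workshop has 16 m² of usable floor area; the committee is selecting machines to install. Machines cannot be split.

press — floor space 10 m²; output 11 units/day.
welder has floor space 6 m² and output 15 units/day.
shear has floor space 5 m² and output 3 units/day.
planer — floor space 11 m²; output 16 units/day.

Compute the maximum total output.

Allowing fractional choices, the relaxed optimum would be about 29.5, but machines are indivisible.
shear + planer: floor space 5 + 11 = 16 ≤ 16, output 3 + 16 = 19.
press + welder: floor space 10 + 6 = 16 ≤ 16, output 11 + 15 = 26.
Best is press and welder with total output 26.

26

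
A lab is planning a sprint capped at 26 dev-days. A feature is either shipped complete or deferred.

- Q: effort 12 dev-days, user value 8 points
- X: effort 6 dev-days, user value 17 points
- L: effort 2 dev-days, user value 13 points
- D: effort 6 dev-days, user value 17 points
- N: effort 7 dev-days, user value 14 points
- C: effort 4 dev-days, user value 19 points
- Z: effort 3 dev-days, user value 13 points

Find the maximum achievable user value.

Allowing fractional choices, the relaxed optimum would be about 89.0, but features are indivisible.
X + D + N + C + Z: effort 6 + 6 + 7 + 4 + 3 = 26 ≤ 26, user value 17 + 17 + 14 + 19 + 13 = 80.
X + L + D + N + C: effort 6 + 2 + 6 + 7 + 4 = 25 ≤ 26, user value 17 + 13 + 17 + 14 + 19 = 80.
The maximum user value is 80; one optimal choice is X, L, D, N, and C.

80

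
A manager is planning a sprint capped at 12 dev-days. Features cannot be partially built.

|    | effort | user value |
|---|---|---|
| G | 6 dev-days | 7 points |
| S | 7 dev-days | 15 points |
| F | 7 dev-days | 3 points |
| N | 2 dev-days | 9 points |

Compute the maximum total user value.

Allowing fractional choices, the relaxed optimum would be about 27.5, but features are indivisible.
S + N: effort 7 + 2 = 9 ≤ 12, user value 15 + 9 = 24.
G + N: effort 6 + 2 = 8 ≤ 12, user value 7 + 9 = 16.
S: effort 7 ≤ 12, user value 15.
Best is S and N with total user value 24.

24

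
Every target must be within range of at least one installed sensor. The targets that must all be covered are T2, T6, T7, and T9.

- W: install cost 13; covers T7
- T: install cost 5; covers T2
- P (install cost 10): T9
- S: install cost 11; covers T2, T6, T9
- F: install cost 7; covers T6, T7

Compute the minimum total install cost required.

The greedy cost-per-new-target heuristic would pick F, T, and P for 22, but a cheaper cover exists.
Choose S and F: together they cover T2, T6, T7, T9 — every target.
Total install cost: 11 + 7 = 18.
No cover costs less than 18.

18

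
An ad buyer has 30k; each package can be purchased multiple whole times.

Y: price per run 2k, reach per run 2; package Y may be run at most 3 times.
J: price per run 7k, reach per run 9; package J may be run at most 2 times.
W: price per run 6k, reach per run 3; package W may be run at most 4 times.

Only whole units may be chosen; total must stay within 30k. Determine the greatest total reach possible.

28

Take 2×Y, 2×J, and 2×W: price 30 ≤ 30, reach 2·2 + 2·9 + 2·3 = 28.
J has the best ratio (9/7) and is taken to its limit of 2; remaining capacity is filled optimally with the others.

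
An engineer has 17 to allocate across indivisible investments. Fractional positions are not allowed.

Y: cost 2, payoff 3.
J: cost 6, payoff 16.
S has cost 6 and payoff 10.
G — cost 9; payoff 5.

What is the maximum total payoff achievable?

29

J + S: cost 6 + 6 = 12 ≤ 17, payoff 16 + 10 = 26.
Y + J + S: cost 2 + 6 + 6 = 14 ≤ 17, payoff 3 + 16 + 10 = 29.
Best is Y, J, and S with total payoff 29.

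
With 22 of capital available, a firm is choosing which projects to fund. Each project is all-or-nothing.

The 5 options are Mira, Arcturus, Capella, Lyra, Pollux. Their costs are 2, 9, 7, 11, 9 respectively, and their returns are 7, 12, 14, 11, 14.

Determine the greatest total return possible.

35

Allowing fractional choices, the relaxed optimum would be about 40.3, but projects are indivisible.
Mira + Arcturus + Capella: cost 2 + 9 + 7 = 18 ≤ 22, return 7 + 12 + 14 = 33.
Mira + Capella + Pollux: cost 2 + 7 + 9 = 18 ≤ 22, return 7 + 14 + 14 = 35.
Best is Mira, Capella, and Pollux with total return 35.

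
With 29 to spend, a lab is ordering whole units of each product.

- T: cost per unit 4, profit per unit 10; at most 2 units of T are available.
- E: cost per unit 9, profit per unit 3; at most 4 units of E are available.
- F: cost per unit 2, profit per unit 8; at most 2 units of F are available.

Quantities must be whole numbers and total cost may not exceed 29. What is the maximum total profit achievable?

39

F has the best ratio (8/2); taking only F gives at most 2×8 = 16 (stopped by the supply cap of 2).
Mixing does better — 2×T, 1×E, and 2×F: cost 21 ≤ 29, profit 2·10 + 1·3 + 2·8 = 39.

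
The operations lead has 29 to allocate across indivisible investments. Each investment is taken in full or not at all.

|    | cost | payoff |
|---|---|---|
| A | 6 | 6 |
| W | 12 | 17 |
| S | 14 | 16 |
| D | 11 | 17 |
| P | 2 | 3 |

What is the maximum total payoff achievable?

Allowing fractional choices, the relaxed optimum would be about 41.6, but investments are indivisible.
A + W + D: cost 6 + 12 + 11 = 29 ≤ 29, payoff 6 + 17 + 17 = 40.
W + D + P: cost 12 + 11 + 2 = 25 ≤ 29, payoff 17 + 17 + 3 = 37.
S + D + P: cost 14 + 11 + 2 = 27 ≤ 29, payoff 16 + 17 + 3 = 36.
Best is A, W, and D with total payoff 40.

40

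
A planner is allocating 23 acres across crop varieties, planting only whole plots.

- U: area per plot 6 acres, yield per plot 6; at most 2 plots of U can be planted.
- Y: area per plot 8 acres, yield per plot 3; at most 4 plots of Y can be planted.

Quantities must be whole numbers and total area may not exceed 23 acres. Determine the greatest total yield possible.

This is a bounded integer knapsack.
U has the best ratio (6/6); taking only U gives at most 2×6 = 12 (stopped by the supply cap of 2).
Mixing does better — 2×U and 1×Y: area 20 ≤ 23, yield 2·6 + 1·3 = 15.

15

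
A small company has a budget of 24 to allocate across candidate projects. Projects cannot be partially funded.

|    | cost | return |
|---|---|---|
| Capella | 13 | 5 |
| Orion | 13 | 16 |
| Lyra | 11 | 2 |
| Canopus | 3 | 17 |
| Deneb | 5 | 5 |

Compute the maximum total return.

38

Allowing fractional choices, the relaxed optimum would be about 39.2, but projects are indivisible.
Orion + Canopus: cost 13 + 3 = 16 ≤ 24, return 16 + 17 = 33.
Orion + Canopus + Deneb: cost 13 + 3 + 5 = 21 ≤ 24, return 16 + 17 + 5 = 38.
Capella + Canopus + Deneb: cost 13 + 3 + 5 = 21 ≤ 24, return 5 + 17 + 5 = 27.
Best is Orion, Canopus, and Deneb with total return 38.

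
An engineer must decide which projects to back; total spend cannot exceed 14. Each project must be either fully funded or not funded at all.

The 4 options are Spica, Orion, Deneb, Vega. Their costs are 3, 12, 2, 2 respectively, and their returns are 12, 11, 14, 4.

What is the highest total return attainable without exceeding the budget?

Spica + Deneb: cost 3 + 2 = 5 ≤ 14, return 12 + 14 = 26.
Spica + Deneb + Vega: cost 3 + 2 + 2 = 7 ≤ 14, return 12 + 14 + 4 = 30.
Best is Spica, Deneb, and Vega with total return 30.

30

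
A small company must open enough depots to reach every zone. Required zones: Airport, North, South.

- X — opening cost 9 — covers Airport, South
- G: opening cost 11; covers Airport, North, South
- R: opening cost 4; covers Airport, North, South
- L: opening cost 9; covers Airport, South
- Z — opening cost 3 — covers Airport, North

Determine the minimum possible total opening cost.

4

R alone covers Airport, North, South — every zone.
Total opening cost: 4.
No cover costs less than 4.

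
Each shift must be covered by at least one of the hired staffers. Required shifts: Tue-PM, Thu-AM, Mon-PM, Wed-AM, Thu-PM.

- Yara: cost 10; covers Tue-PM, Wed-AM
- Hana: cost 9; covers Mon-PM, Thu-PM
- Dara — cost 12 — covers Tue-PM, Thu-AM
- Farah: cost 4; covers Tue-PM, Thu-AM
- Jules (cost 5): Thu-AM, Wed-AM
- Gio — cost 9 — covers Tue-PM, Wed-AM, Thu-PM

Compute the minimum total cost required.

18

Choose Hana, Farah, and Jules: together they cover Tue-PM, Thu-AM, Mon-PM, Wed-AM, Thu-PM — every shift.
Total cost: 9 + 4 + 5 = 18.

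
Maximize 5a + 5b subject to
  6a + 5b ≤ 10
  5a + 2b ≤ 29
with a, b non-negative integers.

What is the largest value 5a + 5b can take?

10

(a,b)=(0,2): 6·0+5·2=10≤10, 5·0+2·2=4≤29, objective 10.
(a,b)=(0,1): 6·0+5·1=5≤10, 5·0+2·1=2≤29, objective 5.
The best lattice point is (0,2), giving 10.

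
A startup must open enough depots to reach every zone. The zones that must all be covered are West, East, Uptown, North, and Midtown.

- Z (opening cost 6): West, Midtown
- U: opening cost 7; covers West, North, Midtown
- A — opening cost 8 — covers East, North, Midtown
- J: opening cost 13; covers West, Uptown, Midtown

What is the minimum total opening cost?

21

This is an integer covering problem.
Choose A and J: together they cover West, East, Uptown, North, Midtown — every zone.
Total opening cost: 8 + 13 = 21.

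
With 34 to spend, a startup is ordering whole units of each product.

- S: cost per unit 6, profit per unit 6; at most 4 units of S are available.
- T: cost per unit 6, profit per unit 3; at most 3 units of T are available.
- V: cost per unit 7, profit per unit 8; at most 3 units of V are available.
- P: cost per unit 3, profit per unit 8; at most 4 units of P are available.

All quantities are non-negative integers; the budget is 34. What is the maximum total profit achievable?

This is a bounded integer knapsack.
3×V and 4×P: cost 33 ≤ 34, profit 3·8 + 4·8 = 56.
1×S, 2×V, and 4×P: cost 32 ≤ 34, profit 1·6 + 2·8 + 4·8 = 54.
Best is 56.

56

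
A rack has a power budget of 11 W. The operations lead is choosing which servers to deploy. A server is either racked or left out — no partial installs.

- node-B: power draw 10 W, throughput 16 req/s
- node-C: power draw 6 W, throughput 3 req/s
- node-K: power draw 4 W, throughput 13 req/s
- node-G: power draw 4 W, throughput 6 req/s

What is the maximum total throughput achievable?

Treat it as a binary knapsack problem.
Take node-K and node-G: power draw 4 + 4 = 8 ≤ 11, throughput 13 + 6 = 19.
No other feasible combination does better.

19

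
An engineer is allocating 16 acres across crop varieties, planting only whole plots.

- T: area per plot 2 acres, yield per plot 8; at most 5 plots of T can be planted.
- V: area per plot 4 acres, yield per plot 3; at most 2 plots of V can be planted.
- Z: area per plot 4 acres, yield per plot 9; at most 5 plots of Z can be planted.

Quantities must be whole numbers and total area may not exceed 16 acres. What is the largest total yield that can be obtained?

T has the best ratio (8/2); taking only T gives at most 5×8 = 40 (stopped by the supply cap of 5).
Mixing does better — 4×T and 2×Z: area 16 ≤ 16, yield 4·8 + 2·9 = 50.

50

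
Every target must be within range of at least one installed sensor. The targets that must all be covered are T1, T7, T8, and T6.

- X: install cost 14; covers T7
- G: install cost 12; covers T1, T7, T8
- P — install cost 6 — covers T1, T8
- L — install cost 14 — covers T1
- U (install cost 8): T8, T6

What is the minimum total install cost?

This is a weighted set-cover instance.
Choose G and U: together they cover T1, T7, T8, T6 — every target.
Total install cost: 12 + 8 = 20.

20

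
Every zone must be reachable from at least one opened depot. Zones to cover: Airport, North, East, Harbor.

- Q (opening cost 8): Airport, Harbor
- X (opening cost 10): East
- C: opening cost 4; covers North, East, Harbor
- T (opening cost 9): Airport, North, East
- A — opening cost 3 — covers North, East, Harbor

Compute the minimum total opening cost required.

Choose Q and A: together they cover Airport, North, East, Harbor — every zone.
Total opening cost: 8 + 3 = 11.
No cover costs less than 11.

11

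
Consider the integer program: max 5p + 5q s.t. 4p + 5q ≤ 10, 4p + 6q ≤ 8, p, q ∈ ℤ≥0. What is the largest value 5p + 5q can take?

10

(p,q)=(2,0): 4·2+5·0=8≤10, 4·2+6·0=8≤8, objective 10.
(p,q)=(1,0): 4·1+5·0=4≤10, 4·1+6·0=4≤8, objective 5.
No feasible integer point exceeds 10.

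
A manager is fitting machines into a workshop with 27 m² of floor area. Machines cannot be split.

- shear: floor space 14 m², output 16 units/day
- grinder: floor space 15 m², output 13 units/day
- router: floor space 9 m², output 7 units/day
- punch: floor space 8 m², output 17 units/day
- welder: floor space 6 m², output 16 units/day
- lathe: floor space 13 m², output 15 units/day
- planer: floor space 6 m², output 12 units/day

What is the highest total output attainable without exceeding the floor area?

48

Treat it as a binary knapsack problem.
Allowing fractional choices, the relaxed optimum would be about 53.1, but machines are indivisible.
punch + welder + planer: floor space 8 + 6 + 6 = 20 ≤ 27, output 17 + 16 + 12 = 45.
punch + welder + lathe: floor space 8 + 6 + 13 = 27 ≤ 27, output 17 + 16 + 15 = 48.
Best is punch, welder, and lathe with total output 48.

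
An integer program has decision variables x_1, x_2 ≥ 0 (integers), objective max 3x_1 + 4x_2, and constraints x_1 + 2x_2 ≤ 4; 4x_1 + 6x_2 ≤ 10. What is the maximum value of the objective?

(x_1,x_2)=(1,1): 1·1+2·1=3≤4, 4·1+6·1=10≤10, objective 7.
(x_1,x_2)=(2,0): 1·2+2·0=2≤4, 4·2+6·0=8≤10, objective 6.
(x_1,x_2)=(0,1): 1·0+2·1=2≤4, 4·0+6·1=6≤10, objective 4.
The best lattice point is (1,1), giving 7.

7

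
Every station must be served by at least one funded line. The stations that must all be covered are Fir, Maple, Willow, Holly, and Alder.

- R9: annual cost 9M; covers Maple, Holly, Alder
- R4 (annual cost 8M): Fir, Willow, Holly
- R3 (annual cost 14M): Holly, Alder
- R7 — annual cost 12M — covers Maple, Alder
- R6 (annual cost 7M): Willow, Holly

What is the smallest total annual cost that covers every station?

17

Choose R9 and R4: together they cover Fir, Maple, Willow, Holly, Alder — every station.
Total annual cost: 9 + 8 = 17.
No cover costs less than 17.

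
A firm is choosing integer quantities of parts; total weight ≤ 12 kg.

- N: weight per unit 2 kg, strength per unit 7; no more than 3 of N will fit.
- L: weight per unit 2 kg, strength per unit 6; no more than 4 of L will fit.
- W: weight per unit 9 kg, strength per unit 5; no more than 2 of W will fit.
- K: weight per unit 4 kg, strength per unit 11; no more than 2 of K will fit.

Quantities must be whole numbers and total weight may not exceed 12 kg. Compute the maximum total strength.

39

3×N and 3×L: weight 12 ≤ 12, strength 3·7 + 3·6 = 39.
2×N and 4×L: weight 12 ≤ 12, strength 2·7 + 4·6 = 38.
Best is 39.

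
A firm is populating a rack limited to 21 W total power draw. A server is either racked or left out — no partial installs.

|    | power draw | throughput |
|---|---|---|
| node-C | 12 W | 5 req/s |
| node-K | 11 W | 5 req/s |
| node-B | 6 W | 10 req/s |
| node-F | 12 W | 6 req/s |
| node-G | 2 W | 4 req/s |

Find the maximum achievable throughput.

Allowing fractional choices, the relaxed optimum would be about 20.5, but servers are indivisible.
node-B + node-F + node-G: power draw 6 + 12 + 2 = 20 ≤ 21, throughput 10 + 6 + 4 = 20.
node-C + node-B + node-G: power draw 12 + 6 + 2 = 20 ≤ 21, throughput 5 + 10 + 4 = 19.
node-K + node-B + node-G: power draw 11 + 6 + 2 = 19 ≤ 21, throughput 5 + 10 + 4 = 19.
Best is node-B, node-F, and node-G with total throughput 20.

20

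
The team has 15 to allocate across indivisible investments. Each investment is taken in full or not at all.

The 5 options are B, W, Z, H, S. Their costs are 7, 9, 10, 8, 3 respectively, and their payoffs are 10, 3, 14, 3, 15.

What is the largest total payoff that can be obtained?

Allowing fractional choices, the relaxed optimum would be about 32.0, but investments are indivisible.
Z + S: cost 10 + 3 = 13 ≤ 15, payoff 14 + 15 = 29.
H + S: cost 8 + 3 = 11 ≤ 15, payoff 3 + 15 = 18.
B + S: cost 7 + 3 = 10 ≤ 15, payoff 10 + 15 = 25.
Best is Z and S with total payoff 29.

29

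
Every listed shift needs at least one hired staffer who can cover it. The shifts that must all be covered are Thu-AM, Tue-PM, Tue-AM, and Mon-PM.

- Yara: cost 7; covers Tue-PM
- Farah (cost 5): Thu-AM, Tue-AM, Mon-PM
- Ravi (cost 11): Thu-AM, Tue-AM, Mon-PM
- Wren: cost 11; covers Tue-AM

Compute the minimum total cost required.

12

Choose Yara and Farah: together they cover Thu-AM, Tue-PM, Tue-AM, Mon-PM — every shift.
Total cost: 7 + 5 = 12.
No cover costs less than 12.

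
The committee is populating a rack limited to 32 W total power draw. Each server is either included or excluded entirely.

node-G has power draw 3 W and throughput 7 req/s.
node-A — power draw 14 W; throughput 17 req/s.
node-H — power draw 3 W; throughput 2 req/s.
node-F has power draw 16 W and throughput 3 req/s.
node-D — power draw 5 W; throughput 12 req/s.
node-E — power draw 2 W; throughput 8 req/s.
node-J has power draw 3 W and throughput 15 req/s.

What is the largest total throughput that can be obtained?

61

This is an integer program with binary decision variables.
node-G + node-A + node-D + node-E + node-J: power draw 3 + 14 + 5 + 2 + 3 = 27 ≤ 32, throughput 7 + 17 + 12 + 8 + 15 = 59.
node-A + node-H + node-D + node-E + node-J: power draw 14 + 3 + 5 + 2 + 3 = 27 ≤ 32, throughput 17 + 2 + 12 + 8 + 15 = 54.
node-G + node-A + node-H + node-D + node-E + node-J: power draw 3 + 14 + 3 + 5 + 2 + 3 = 30 ≤ 32, throughput 7 + 17 + 2 + 12 + 8 + 15 = 61.
Best is node-G, node-A, node-H, node-D, node-E, and node-J with total throughput 61.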